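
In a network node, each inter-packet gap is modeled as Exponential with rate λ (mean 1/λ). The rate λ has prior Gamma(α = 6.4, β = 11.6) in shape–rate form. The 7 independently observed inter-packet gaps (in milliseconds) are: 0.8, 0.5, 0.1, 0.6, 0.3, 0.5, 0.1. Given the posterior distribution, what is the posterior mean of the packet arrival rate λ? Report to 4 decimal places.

0.9241

With a Gamma(shape α, rate β) prior on the exponential rate λ, the posterior after n observations with total T = Σxᵢ is Gamma(α+n, β+T).
Sum of observations T = 2.9 milliseconds; n = 7.
Posterior: Gamma(6.4+7, 11.6+2.9) = Gamma(13.4, 14.5).
Posterior mean of λ = α/β = 13.4/14.5 = 0.9241.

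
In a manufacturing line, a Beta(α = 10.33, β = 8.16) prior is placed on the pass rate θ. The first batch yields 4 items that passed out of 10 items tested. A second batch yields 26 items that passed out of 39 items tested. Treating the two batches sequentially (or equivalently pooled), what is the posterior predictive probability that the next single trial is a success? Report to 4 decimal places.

0.5976

The Beta prior is conjugate to a Binomial/Bernoulli likelihood; the update adds successes to α and failures to β.
After batch 1: Beta(10.33+4, 8.16+6) = Beta(14.33, 14.16).
After batch 2: Beta(14.33+26, 14.16+13) = Beta(40.33, 27.16).
For a single future Bernoulli trial, P(success | data) = α/(α+β) = 0.5976.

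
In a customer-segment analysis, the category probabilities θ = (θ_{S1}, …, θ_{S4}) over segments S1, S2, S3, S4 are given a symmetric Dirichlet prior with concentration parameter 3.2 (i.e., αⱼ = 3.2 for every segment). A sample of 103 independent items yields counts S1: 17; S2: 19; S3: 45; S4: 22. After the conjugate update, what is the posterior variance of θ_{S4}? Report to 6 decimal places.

The Dirichlet prior is conjugate to the Multinomial likelihood: each posterior αⱼ = prior αⱼ + observed count nⱼ.
Posterior concentration: (20.2, 22.2, 48.2, 25.2), total = 115.8.
Var[θ_j] = α_j(Σα−α_j)/((Σα)²(Σα+1)) = 25.2·90.6/(115.8²·116.8) = 0.001458.

0.001458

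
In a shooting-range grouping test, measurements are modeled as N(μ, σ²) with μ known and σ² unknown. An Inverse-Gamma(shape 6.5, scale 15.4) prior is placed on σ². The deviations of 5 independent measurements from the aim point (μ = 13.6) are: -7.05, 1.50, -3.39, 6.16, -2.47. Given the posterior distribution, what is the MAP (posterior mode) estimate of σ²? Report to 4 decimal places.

6.9146

With known mean μ and an Inverse-Gamma(α, β) prior on σ², the Normal likelihood is conjugate: posterior is Inv-Gamma(α + n/2, β + Σ(xᵢ−μ)²/2).
Σ(xᵢ−μ)² = (-7.05)² + (1.50)² + (-3.39)² + (6.16)² + (-2.47)² = 107.4911.
Posterior: Inv-Gamma(6.5 + 5/2, 15.4 + 107.4911/2) = Inv-Gamma(9.00, 69.14555).
Mode = β/(α+1) = 69.14555/10.00 = 6.9146.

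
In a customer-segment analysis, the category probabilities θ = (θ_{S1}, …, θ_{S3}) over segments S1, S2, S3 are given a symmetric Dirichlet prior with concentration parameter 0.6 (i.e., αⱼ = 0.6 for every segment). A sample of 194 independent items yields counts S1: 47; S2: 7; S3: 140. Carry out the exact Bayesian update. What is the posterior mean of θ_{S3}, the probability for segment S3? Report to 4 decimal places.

0.7181

The Dirichlet prior is conjugate to the Multinomial likelihood: each posterior αⱼ = prior αⱼ + observed count nⱼ.
Posterior concentration: (47.6, 7.6, 140.6), total = 195.8.
E[θ_{S3}|data] = α_{S3}/Σα = 140.6/195.8 = 0.7181.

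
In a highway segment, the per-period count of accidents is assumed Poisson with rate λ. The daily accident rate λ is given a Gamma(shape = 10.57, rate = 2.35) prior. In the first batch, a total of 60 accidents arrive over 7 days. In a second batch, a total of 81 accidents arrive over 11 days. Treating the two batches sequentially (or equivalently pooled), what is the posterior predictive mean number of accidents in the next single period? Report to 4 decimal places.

7.4482

With a Gamma(shape α, rate β) prior, the Poisson likelihood is conjugate: the posterior is Gamma(α + ΣXᵢ, β + n).
After batch 1: Gamma(α+S, β+n) = Gamma(10.57+60, 2.35+7) = Gamma(70.57, 9.35).
After batch 2: Gamma(α+S, β+n) = Gamma(70.57+81, 9.35+11) = Gamma(151.57, 20.35).
The predictive distribution for one future period is NegBinom with mean α/β = 7.4482.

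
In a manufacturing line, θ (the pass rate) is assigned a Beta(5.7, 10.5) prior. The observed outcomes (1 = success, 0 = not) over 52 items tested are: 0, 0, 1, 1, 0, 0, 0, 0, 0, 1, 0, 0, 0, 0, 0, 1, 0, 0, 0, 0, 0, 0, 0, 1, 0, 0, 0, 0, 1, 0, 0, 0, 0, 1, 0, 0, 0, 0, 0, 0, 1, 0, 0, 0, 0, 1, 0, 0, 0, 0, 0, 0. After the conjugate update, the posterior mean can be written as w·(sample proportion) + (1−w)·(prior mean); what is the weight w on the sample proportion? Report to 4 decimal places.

0.7625

The Beta prior is conjugate to a Binomial/Bernoulli likelihood; the update adds successes to α and failures to β.
Posterior mean = (α₀+k)/(α₀+β₀+n) = [n/(α₀+β₀+n)]·(k/n) + [(α₀+β₀)/(α₀+β₀+n)]·α₀/(α₀+β₀), so only n and the prior enter the weight.
The weight on the data is w = n/(α₀+β₀+n) = 52/(5.7+10.5+52) = 52/68.2 = 0.7625.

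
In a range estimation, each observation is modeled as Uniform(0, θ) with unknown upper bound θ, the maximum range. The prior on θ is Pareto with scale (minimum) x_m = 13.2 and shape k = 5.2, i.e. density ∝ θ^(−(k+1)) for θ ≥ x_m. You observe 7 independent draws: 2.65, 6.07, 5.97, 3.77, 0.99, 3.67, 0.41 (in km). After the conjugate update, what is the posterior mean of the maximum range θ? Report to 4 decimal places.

A Pareto(scale x_m, shape k) prior on the upper bound θ of Uniform(0, θ) is conjugate: posterior is Pareto(max(x_m, max xᵢ), k + n).
Sample maximum = 6.07; prior scale x_m = 13.2 → posterior scale = max = 13.20.
Posterior shape = 5.2 + 7 = 12.2.
E[θ|data] = k·x_m/(k−1) = 12.2·13.20/11.2 = 14.3786.

14.3786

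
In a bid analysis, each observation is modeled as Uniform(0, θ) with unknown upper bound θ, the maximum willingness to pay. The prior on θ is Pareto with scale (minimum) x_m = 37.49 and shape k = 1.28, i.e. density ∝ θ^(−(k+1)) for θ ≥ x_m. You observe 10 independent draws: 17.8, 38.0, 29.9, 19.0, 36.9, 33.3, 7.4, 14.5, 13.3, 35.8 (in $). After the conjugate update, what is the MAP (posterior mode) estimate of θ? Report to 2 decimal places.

A Pareto(scale x_m, shape k) prior on the upper bound θ of Uniform(0, θ) is conjugate: posterior is Pareto(max(x_m, max xᵢ), k + n).
Sample maximum = 38.0; prior scale x_m = 37.49 → posterior scale = max = 38.00.
Posterior shape = 1.28 + 10 = 11.28.
The Pareto density is decreasing on [x_m, ∞), so the mode is x_m = 38.00.

38.00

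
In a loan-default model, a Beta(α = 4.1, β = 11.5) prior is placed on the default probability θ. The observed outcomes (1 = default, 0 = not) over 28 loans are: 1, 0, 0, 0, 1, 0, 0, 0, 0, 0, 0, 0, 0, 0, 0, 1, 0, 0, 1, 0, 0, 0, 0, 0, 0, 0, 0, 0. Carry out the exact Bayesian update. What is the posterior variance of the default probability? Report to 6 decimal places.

0.003392

The Beta prior is conjugate to a Binomial/Bernoulli likelihood; the update adds successes to α and failures to β.
Posterior: Beta(α+k, β+n−k) = Beta(4.1+4, 11.5+24) = Beta(8.1, 35.5).
Var = αβ/((α+β)²(α+β+1)) = 8.1·35.5/(43.6²·44.6) = 0.003392.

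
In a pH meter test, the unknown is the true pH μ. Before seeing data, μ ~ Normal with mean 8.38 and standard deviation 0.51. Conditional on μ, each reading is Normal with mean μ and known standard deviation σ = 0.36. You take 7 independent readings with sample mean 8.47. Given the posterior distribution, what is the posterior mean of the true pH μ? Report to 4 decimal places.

For Normal data with known variance σ², a Normal(μ₀, σ₀²) prior on μ is conjugate. Posterior precision = 1/σ₀² + n/σ²; posterior mean is the precision-weighted average of μ₀ and x̄.
n·x̄ = 7·8.47 = 59.29.
σ₀² = 0.51² = 0.2601, σ² = 0.36² = 0.1296; σ² + n·σ₀² = 0.1296 + 7·0.2601 = 1.9503.
Posterior mean = (μ₀/σ₀² + n·x̄/σ²)/(1/σ₀² + n/σ²) = (σ²·μ₀ + σ₀²·n·x̄)/(σ² + n·σ₀²) = (0.1296·8.38 + 0.2601·59.29)/1.9503 = 16.507377/1.9503 = 8.4640.

8.4640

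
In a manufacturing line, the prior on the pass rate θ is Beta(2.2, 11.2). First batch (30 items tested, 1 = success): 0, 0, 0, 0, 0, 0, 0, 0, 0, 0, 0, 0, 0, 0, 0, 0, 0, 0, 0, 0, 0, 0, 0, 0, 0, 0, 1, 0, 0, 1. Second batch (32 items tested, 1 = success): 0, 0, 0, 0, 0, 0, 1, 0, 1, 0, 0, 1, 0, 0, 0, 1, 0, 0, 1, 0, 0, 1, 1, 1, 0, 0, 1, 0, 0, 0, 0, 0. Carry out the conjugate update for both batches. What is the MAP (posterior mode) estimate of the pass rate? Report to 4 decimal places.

0.1662

The Beta prior is conjugate to a Binomial/Bernoulli likelihood; the update adds successes to α and failures to β.
After batch 1: Beta(2.2+2, 11.2+28) = Beta(4.2, 39.2).
After batch 2: Beta(4.2+9, 39.2+23) = Beta(13.2, 62.2).
Mode of Beta(a,b) for a,b>1 is (a−1)/(a+b−2) = 12.2/73.4 = 0.1662.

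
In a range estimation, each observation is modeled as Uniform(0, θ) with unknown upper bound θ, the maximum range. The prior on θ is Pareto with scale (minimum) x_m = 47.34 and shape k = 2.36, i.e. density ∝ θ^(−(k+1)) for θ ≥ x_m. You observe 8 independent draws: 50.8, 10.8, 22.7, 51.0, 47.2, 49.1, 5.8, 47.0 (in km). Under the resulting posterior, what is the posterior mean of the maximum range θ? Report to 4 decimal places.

56.4487

A Pareto(scale x_m, shape k) prior on the upper bound θ of Uniform(0, θ) is conjugate: posterior is Pareto(max(x_m, max xᵢ), k + n).
Sample maximum = 51.0; prior scale x_m = 47.34 → posterior scale = max = 51.00.
Posterior shape = 2.36 + 8 = 10.36.
E[θ|data] = k·x_m/(k−1) = 10.36·51.00/9.36 = 56.4487.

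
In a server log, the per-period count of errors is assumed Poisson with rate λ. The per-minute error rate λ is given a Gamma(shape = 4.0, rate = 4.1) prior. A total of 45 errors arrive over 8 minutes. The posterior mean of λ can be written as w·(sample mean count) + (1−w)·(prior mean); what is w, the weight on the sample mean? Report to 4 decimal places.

With a Gamma(shape α, rate β) prior, the Poisson likelihood is conjugate: the posterior is Gamma(α + ΣXᵢ, β + n).
Posterior mean = (α₀+S)/(β₀+n) = [n/(β₀+n)]·(S/n) + [β₀/(β₀+n)]·(α₀/β₀), so only n and β₀ enter the weight.
Weight on data w = n/(β₀+n) = 8/(4.1+8) = 8/12.1 = 0.6612.

0.6612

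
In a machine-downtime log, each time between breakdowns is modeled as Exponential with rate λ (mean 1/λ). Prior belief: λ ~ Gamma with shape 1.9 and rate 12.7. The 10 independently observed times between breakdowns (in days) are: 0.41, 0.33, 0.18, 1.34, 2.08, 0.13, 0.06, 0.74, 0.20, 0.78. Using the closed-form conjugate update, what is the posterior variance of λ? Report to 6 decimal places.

With a Gamma(shape α, rate β) prior on the exponential rate λ, the posterior after n observations with total T = Σxᵢ is Gamma(α+n, β+T).
Sum of observations T = 6.25 days; n = 10.
Posterior: Gamma(1.9+10, 12.7+6.25) = Gamma(11.9, 18.95).
Var = α/β² = 0.033138.

0.033138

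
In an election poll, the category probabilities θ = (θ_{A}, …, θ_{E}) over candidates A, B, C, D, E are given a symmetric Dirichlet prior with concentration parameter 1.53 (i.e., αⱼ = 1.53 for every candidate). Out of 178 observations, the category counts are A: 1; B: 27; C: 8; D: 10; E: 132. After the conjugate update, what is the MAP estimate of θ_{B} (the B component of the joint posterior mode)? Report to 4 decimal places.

The Dirichlet prior is conjugate to the Multinomial likelihood: each posterior αⱼ = prior αⱼ + observed count nⱼ.
Posterior concentration: (2.53, 28.53, 9.53, 11.53, 133.53), total = 185.65.
Joint mode component: (α_{B}−1)/(Σα−K) = 27.53/180.65 = 0.1524.

0.1524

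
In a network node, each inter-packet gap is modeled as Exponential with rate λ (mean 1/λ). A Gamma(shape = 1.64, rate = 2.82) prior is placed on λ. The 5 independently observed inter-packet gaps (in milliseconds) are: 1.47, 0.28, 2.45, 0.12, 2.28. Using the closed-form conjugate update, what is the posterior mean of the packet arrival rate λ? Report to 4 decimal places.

With a Gamma(shape α, rate β) prior on the exponential rate λ, the posterior after n observations with total T = Σxᵢ is Gamma(α+n, β+T).
Sum of observations T = 6.60 milliseconds; n = 5.
Posterior: Gamma(1.64+5, 2.82+6.60) = Gamma(6.64, 9.42).
Posterior mean of λ = α/β = 6.64/9.42 = 0.7049.

0.7049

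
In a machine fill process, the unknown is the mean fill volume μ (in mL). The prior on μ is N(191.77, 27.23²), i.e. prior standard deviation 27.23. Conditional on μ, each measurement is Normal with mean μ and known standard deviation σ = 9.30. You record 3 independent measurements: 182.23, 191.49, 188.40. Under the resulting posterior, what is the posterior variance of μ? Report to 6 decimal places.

27.750984

For Normal data with known variance σ², a Normal(μ₀, σ₀²) prior on μ is conjugate. Posterior precision = 1/σ₀² + n/σ²; posterior mean is the precision-weighted average of μ₀ and x̄.
σ₀² = 27.23² = 741.4729, σ² = 9.30² = 86.49; σ² + n·σ₀² = 86.49 + 3·741.4729 = 2310.9087.
Posterior precision = 1/σ₀² + n/σ² = 1/741.4729 + 3/86.49 = (σ² + n·σ₀²)/(σ₀²σ²) = 2310.9087/(741.4729·86.49); posterior variance σₙ² = σ₀²σ²/(σ² + n·σ₀²) = 741.4729·86.49/2310.9087 = 27.750984.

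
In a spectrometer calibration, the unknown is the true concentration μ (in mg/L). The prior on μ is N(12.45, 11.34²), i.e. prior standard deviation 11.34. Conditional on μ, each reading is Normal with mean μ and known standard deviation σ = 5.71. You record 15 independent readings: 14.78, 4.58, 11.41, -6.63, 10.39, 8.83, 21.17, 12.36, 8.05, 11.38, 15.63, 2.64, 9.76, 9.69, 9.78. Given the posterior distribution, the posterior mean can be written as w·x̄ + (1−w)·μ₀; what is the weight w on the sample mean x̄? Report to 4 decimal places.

0.9834

For Normal data with known variance σ², a Normal(μ₀, σ₀²) prior on μ is conjugate. Posterior precision = 1/σ₀² + n/σ²; posterior mean is the precision-weighted average of μ₀ and x̄.
σ₀² = 11.34² = 128.5956, σ² = 5.71² = 32.6041. Prior precision 1/σ₀² = 1/128.5956; data precision n/σ² = 15/32.6041.
w = (n/σ²)/(1/σ₀² + n/σ²) = n·σ₀²/(σ² + n·σ₀²) = 15·128.5956/(32.6041 + 15·128.5956) = 1928.934/1961.5381 = 0.9834.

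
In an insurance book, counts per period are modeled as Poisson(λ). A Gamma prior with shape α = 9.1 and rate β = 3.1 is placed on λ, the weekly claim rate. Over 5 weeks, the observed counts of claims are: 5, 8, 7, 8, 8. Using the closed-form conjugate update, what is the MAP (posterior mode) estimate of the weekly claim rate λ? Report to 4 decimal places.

With a Gamma(shape α, rate β) prior, the Poisson likelihood is conjugate: the posterior is Gamma(α + ΣXᵢ, β + n).
Sum of counts S = 36 over n = 5 weeks.
Posterior: Gamma(α+S, β+n) = Gamma(9.1+36, 3.1+5) = Gamma(45.1, 8.1).
Mode of Gamma(α,β) for α≥1 is (α−1)/β = 44.1/8.1 = 5.4444.

5.4444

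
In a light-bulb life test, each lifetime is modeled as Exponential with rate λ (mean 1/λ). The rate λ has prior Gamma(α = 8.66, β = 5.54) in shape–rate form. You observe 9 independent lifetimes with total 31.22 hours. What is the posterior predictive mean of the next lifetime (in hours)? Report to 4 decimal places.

2.2065

With a Gamma(shape α, rate β) prior on the exponential rate λ, the posterior after n observations with total T = Σxᵢ is Gamma(α+n, β+T).
Posterior: Gamma(8.66+9, 5.54+31.22) = Gamma(17.66, 36.76).
The predictive distribution for the next observation is Lomax; its mean is β/(α−1) = 36.76/16.66 = 2.2065.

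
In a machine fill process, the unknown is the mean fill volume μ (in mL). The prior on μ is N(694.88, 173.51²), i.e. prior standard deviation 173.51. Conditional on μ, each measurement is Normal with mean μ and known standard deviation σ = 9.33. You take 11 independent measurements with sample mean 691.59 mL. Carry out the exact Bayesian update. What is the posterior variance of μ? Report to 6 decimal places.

For Normal data with known variance σ², a Normal(μ₀, σ₀²) prior on μ is conjugate. Posterior precision = 1/σ₀² + n/σ²; posterior mean is the precision-weighted average of μ₀ and x̄.
σ₀² = 173.51² = 30105.7201, σ² = 9.33² = 87.0489; σ² + n·σ₀² = 87.0489 + 11·30105.7201 = 331249.97.
Posterior precision = 1/σ₀² + n/σ² = 1/30105.7201 + 11/87.0489 = (σ² + n·σ₀²)/(σ₀²σ²) = 331249.97/(30105.7201·87.0489); posterior variance σₙ² = σ₀²σ²/(σ² + n·σ₀²) = 30105.7201·87.0489/331249.97 = 7.911457.

7.911457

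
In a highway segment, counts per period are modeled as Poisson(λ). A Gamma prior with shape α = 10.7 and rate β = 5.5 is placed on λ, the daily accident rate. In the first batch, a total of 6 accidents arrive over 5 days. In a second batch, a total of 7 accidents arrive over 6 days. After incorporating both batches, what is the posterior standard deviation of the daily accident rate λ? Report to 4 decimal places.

With a Gamma(shape α, rate β) prior, the Poisson likelihood is conjugate: the posterior is Gamma(α + ΣXᵢ, β + n).
After batch 1: Gamma(α+S, β+n) = Gamma(10.7+6, 5.5+5) = Gamma(16.7, 10.5).
After batch 2: Gamma(α+S, β+n) = Gamma(16.7+7, 10.5+6) = Gamma(23.7, 16.5).
SD = √α/β = √23.7/16.5 = 0.2950.

0.2950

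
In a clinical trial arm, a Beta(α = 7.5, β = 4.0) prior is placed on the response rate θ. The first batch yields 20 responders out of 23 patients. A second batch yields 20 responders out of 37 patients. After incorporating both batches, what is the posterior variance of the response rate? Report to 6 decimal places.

The Beta prior is conjugate to a Binomial/Bernoulli likelihood; the update adds successes to α and failures to β.
After batch 1: Beta(7.5+20, 4.0+3) = Beta(27.5, 7.0).
After batch 2: Beta(27.5+20, 7.0+17) = Beta(47.5, 24.0).
Var = αβ/((α+β)²(α+β+1)) = 47.5·24.0/(71.5²·72.5) = 0.003076.

0.003076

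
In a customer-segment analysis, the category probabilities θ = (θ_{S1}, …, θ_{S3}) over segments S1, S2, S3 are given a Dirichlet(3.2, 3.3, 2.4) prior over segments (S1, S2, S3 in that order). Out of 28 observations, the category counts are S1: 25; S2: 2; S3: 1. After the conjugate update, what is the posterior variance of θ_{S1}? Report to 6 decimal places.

0.004754

The Dirichlet prior is conjugate to the Multinomial likelihood: each posterior αⱼ = prior αⱼ + observed count nⱼ.
Posterior concentration: (28.2, 5.3, 3.4), total = 36.9.
Var[θ_j] = α_j(Σα−α_j)/((Σα)²(Σα+1)) = 28.2·8.7/(36.9²·37.9) = 0.004754.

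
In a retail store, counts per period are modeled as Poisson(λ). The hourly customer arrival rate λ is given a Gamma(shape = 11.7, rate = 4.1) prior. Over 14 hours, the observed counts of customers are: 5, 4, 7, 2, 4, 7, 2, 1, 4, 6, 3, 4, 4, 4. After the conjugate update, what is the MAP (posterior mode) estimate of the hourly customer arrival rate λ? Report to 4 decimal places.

3.7403

With a Gamma(shape α, rate β) prior, the Poisson likelihood is conjugate: the posterior is Gamma(α + ΣXᵢ, β + n).
Sum of counts S = 57 over n = 14 hours.
Posterior: Gamma(α+S, β+n) = Gamma(11.7+57, 4.1+14) = Gamma(68.7, 18.1).
Mode of Gamma(α,β) for α≥1 is (α−1)/β = 67.7/18.1 = 3.7403.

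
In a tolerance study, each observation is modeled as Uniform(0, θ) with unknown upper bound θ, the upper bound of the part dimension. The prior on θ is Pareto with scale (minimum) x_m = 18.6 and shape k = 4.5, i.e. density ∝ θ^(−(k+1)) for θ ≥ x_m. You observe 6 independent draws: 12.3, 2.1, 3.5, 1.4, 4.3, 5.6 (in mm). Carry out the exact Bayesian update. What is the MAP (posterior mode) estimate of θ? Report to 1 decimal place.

A Pareto(scale x_m, shape k) prior on the upper bound θ of Uniform(0, θ) is conjugate: posterior is Pareto(max(x_m, max xᵢ), k + n).
Sample maximum = 12.3; prior scale x_m = 18.6 → posterior scale = max = 18.6.
Posterior shape = 4.5 + 6 = 10.5.
The Pareto density is decreasing on [x_m, ∞), so the mode is x_m = 18.6.

18.6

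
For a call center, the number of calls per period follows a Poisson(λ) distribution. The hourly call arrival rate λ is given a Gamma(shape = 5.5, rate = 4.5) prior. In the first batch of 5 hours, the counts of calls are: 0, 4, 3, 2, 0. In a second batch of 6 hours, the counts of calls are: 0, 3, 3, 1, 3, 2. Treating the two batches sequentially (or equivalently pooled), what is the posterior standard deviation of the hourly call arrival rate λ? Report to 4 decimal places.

0.3321

With a Gamma(shape α, rate β) prior, the Poisson likelihood is conjugate: the posterior is Gamma(α + ΣXᵢ, β + n).
Batch 1: sum of counts S = 9 over n = 5 hours.
After batch 1: Gamma(α+S, β+n) = Gamma(5.5+9, 4.5+5) = Gamma(14.5, 9.5).
Batch 2: sum of counts S = 12 over n = 6 hours.
After batch 2: Gamma(α+S, β+n) = Gamma(14.5+12, 9.5+6) = Gamma(26.5, 15.5).
SD = √α/β = √26.5/15.5 = 0.3321.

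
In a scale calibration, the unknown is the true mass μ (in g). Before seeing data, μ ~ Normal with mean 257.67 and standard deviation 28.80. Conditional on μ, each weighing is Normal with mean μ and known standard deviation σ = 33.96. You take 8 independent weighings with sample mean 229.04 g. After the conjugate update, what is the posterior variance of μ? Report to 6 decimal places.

122.814515

For Normal data with known variance σ², a Normal(μ₀, σ₀²) prior on μ is conjugate. Posterior precision = 1/σ₀² + n/σ²; posterior mean is the precision-weighted average of μ₀ and x̄.
σ₀² = 28.80² = 829.44, σ² = 33.96² = 1153.2816; σ² + n·σ₀² = 1153.2816 + 8·829.44 = 7788.8016.
Posterior precision = 1/σ₀² + n/σ² = 1/829.44 + 8/1153.2816 = (σ² + n·σ₀²)/(σ₀²σ²) = 7788.8016/(829.44·1153.2816); posterior variance σₙ² = σ₀²σ²/(σ² + n·σ₀²) = 829.44·1153.2816/7788.8016 = 122.814515.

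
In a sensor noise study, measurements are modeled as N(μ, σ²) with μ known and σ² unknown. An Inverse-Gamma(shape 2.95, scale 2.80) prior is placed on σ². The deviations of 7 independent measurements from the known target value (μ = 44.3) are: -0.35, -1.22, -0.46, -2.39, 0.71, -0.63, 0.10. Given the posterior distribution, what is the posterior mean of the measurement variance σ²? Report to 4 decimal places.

With known mean μ and an Inverse-Gamma(α, β) prior on σ², the Normal likelihood is conjugate: posterior is Inv-Gamma(α + n/2, β + Σ(xᵢ−μ)²/2).
Σ(xᵢ−μ)² = (-0.35)² + (-1.22)² + (-0.46)² + (-2.39)² + (0.71)² + (-0.63)² + (0.10)² = 8.4456.
Posterior: Inv-Gamma(2.95 + 7/2, 2.80 + 8.4456/2) = Inv-Gamma(6.45, 7.02280).
E[σ²|data] = β/(α−1) = 7.02280/5.45 = 1.2886.

1.2886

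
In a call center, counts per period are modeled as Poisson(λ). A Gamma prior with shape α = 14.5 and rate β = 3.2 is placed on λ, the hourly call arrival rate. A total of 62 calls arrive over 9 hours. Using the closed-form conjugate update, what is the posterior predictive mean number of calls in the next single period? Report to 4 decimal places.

6.2705

With a Gamma(shape α, rate β) prior, the Poisson likelihood is conjugate: the posterior is Gamma(α + ΣXᵢ, β + n).
Posterior: Gamma(α+S, β+n) = Gamma(14.5+62, 3.2+9) = Gamma(76.5, 12.2).
The predictive distribution for one future period is NegBinom with mean α/β = 6.2705.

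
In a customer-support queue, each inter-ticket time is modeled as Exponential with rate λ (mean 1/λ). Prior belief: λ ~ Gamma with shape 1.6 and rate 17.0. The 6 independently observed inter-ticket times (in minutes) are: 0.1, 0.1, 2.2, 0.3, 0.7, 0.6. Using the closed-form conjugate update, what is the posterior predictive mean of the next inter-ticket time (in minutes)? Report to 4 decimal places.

3.1818

With a Gamma(shape α, rate β) prior on the exponential rate λ, the posterior after n observations with total T = Σxᵢ is Gamma(α+n, β+T).
Sum of observations T = 4.0 minutes; n = 6.
Posterior: Gamma(1.6+6, 17.0+4.0) = Gamma(7.6, 21.0).
The predictive distribution for the next observation is Lomax; its mean is β/(α−1) = 21.0/6.6 = 3.1818.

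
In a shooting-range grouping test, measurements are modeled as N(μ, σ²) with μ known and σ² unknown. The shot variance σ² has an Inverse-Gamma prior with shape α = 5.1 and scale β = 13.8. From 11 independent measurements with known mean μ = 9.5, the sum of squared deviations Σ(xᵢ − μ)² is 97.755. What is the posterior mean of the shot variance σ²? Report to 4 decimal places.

6.5289

With known mean μ and an Inverse-Gamma(α, β) prior on σ², the Normal likelihood is conjugate: posterior is Inv-Gamma(α + n/2, β + Σ(xᵢ−μ)²/2).
Posterior: Inv-Gamma(5.1 + 11/2, 13.8 + 97.755/2) = Inv-Gamma(10.60, 62.6775).
E[σ²|data] = β/(α−1) = 62.6775/9.60 = 6.5289.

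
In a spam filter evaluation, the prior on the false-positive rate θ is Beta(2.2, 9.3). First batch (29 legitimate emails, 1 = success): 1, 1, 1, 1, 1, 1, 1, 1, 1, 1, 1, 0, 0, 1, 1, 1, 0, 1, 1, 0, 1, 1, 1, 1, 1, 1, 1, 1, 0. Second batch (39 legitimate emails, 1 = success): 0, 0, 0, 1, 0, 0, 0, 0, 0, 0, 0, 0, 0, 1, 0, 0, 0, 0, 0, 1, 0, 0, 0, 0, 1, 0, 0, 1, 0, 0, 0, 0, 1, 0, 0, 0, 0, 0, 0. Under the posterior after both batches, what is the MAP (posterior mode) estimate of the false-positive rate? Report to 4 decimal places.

0.4026

The Beta prior is conjugate to a Binomial/Bernoulli likelihood; the update adds successes to α and failures to β.
After batch 1: Beta(2.2+24, 9.3+5) = Beta(26.2, 14.3).
After batch 2: Beta(26.2+6, 14.3+33) = Beta(32.2, 47.3).
Mode of Beta(a,b) for a,b>1 is (a−1)/(a+b−2) = 31.2/77.5 = 0.4026.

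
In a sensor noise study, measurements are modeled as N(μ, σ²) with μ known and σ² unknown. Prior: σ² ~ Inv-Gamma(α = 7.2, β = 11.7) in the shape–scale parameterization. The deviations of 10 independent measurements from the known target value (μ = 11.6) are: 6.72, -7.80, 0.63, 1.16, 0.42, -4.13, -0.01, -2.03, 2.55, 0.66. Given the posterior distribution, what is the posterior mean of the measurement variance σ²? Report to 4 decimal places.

7.1176

With known mean μ and an Inverse-Gamma(α, β) prior on σ², the Normal likelihood is conjugate: posterior is Inv-Gamma(α + n/2, β + Σ(xᵢ−μ)²/2).
Σ(xᵢ−μ)² = (6.72)² + (-7.80)² + (0.63)² + (1.16)² + (0.42)² + (-4.13)² + (-0.01)² + (-2.03)² + (2.55)² + (0.66)² = 136.0333.
Posterior: Inv-Gamma(7.2 + 10/2, 11.7 + 136.0333/2) = Inv-Gamma(12.20, 79.71665).
E[σ²|data] = β/(α−1) = 79.71665/11.20 = 7.1176.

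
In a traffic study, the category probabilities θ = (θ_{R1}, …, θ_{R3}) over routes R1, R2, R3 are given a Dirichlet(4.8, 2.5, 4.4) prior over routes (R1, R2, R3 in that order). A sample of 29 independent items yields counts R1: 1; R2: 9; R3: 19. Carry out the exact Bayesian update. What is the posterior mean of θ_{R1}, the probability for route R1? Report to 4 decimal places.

0.1425

The Dirichlet prior is conjugate to the Multinomial likelihood: each posterior αⱼ = prior αⱼ + observed count nⱼ.
Posterior concentration: (5.8, 11.5, 23.4), total = 40.7.
E[θ_{R1}|data] = α_{R1}/Σα = 5.8/40.7 = 0.1425.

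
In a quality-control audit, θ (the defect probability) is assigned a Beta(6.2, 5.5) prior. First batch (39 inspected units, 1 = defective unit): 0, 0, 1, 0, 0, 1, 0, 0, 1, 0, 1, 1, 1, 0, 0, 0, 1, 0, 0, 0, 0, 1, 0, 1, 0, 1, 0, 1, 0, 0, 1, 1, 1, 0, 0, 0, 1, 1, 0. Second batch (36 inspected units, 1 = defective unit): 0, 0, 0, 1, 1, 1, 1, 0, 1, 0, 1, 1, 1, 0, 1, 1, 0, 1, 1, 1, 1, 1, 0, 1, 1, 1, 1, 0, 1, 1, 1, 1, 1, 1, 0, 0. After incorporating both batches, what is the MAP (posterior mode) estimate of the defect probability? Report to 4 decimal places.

The Beta prior is conjugate to a Binomial/Bernoulli likelihood; the update adds successes to α and failures to β.
After batch 1: Beta(6.2+16, 5.5+23) = Beta(22.2, 28.5).
After batch 2: Beta(22.2+25, 28.5+11) = Beta(47.2, 39.5).
Mode of Beta(a,b) for a,b>1 is (a−1)/(a+b−2) = 46.2/84.7 = 0.5455.

0.5455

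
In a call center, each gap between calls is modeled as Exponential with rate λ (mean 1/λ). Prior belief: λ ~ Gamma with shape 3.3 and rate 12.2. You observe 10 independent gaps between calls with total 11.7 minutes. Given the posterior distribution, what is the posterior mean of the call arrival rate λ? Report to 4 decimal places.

With a Gamma(shape α, rate β) prior on the exponential rate λ, the posterior after n observations with total T = Σxᵢ is Gamma(α+n, β+T).
Posterior: Gamma(3.3+10, 12.2+11.7) = Gamma(13.3, 23.9).
Posterior mean of λ = α/β = 13.3/23.9 = 0.5565.

0.5565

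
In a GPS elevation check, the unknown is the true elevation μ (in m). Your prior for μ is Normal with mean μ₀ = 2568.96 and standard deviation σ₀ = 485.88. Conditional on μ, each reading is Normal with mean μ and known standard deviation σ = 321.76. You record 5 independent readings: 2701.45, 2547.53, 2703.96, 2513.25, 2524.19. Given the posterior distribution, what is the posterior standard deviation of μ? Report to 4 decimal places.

137.9720

For Normal data with known variance σ², a Normal(μ₀, σ₀²) prior on μ is conjugate. Posterior precision = 1/σ₀² + n/σ²; posterior mean is the precision-weighted average of μ₀ and x̄.
σ₀² = 485.88² = 236079.3744, σ² = 321.76² = 103529.4976; σ² + n·σ₀² = 103529.4976 + 5·236079.3744 = 1283926.3696.
Posterior precision = 1/σ₀² + n/σ² = 1/236079.3744 + 5/103529.4976 = (σ² + n·σ₀²)/(σ₀²σ²) = 1283926.3696/(236079.3744·103529.4976); posterior variance σₙ² = σ₀²σ²/(σ² + n·σ₀²) = 236079.3744·103529.4976/1283926.3696 = 19036.277784.
Posterior SD = √σₙ² = √(236079.3744·103529.4976/1283926.3696) = 137.9720.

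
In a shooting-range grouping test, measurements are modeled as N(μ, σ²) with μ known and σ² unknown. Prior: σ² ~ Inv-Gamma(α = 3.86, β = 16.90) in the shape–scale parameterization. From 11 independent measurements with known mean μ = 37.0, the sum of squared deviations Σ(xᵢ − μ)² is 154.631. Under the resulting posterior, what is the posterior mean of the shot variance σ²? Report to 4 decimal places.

11.2698

With known mean μ and an Inverse-Gamma(α, β) prior on σ², the Normal likelihood is conjugate: posterior is Inv-Gamma(α + n/2, β + Σ(xᵢ−μ)²/2).
Posterior: Inv-Gamma(3.86 + 11/2, 16.90 + 154.631/2) = Inv-Gamma(9.36, 94.2155).
E[σ²|data] = β/(α−1) = 94.2155/8.36 = 11.2698.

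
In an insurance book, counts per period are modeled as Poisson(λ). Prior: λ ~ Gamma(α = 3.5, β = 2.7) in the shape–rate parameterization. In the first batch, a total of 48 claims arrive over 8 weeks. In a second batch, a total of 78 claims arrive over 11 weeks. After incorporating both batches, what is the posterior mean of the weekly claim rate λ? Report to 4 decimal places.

With a Gamma(shape α, rate β) prior, the Poisson likelihood is conjugate: the posterior is Gamma(α + ΣXᵢ, β + n).
After batch 1: Gamma(α+S, β+n) = Gamma(3.5+48, 2.7+8) = Gamma(51.5, 10.7).
After batch 2: Gamma(α+S, β+n) = Gamma(51.5+78, 10.7+11) = Gamma(129.5, 21.7).
Posterior mean = α/β = 129.5/21.7 = 5.9677.

5.9677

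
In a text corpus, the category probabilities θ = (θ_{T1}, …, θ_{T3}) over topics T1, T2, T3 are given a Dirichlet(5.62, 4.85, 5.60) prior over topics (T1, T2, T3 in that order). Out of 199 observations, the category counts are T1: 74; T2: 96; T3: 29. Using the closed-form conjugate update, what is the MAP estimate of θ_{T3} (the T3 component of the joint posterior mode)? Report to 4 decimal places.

The Dirichlet prior is conjugate to the Multinomial likelihood: each posterior αⱼ = prior αⱼ + observed count nⱼ.
Posterior concentration: (79.62, 100.85, 34.60), total = 215.07.
Joint mode component: (α_{T3}−1)/(Σα−K) = 33.60/212.07 = 0.1584.

0.1584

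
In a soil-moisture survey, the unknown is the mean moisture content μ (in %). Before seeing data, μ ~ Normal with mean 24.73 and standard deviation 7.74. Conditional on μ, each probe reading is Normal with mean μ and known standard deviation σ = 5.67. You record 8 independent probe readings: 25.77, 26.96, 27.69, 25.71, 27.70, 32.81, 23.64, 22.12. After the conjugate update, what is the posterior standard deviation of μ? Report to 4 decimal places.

1.9406

For Normal data with known variance σ², a Normal(μ₀, σ₀²) prior on μ is conjugate. Posterior precision = 1/σ₀² + n/σ²; posterior mean is the precision-weighted average of μ₀ and x̄.
σ₀² = 7.74² = 59.9076, σ² = 5.67² = 32.1489; σ² + n·σ₀² = 32.1489 + 8·59.9076 = 511.4097.
Posterior precision = 1/σ₀² + n/σ² = 1/59.9076 + 8/32.1489 = (σ² + n·σ₀²)/(σ₀²σ²) = 511.4097/(59.9076·32.1489); posterior variance σₙ² = σ₀²σ²/(σ² + n·σ₀²) = 59.9076·32.1489/511.4097 = 3.765989.
Posterior SD = √σₙ² = √(59.9076·32.1489/511.4097) = 1.9406.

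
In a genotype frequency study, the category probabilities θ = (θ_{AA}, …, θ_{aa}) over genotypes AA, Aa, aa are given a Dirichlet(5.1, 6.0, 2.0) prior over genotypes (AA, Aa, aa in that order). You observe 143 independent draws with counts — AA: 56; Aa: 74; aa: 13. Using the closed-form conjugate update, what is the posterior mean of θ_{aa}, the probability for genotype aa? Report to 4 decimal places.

0.0961

The Dirichlet prior is conjugate to the Multinomial likelihood: each posterior αⱼ = prior αⱼ + observed count nⱼ.
Posterior concentration: (61.1, 80.0, 15.0), total = 156.1.
E[θ_{aa}|data] = α_{aa}/Σα = 15.0/156.1 = 0.0961.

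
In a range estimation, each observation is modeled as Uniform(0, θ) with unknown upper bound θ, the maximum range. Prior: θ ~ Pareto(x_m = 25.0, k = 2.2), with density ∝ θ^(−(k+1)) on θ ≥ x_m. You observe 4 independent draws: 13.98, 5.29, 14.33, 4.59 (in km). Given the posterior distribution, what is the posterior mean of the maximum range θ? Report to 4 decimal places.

29.8077

A Pareto(scale x_m, shape k) prior on the upper bound θ of Uniform(0, θ) is conjugate: posterior is Pareto(max(x_m, max xᵢ), k + n).
Sample maximum = 14.33; prior scale x_m = 25.0 → posterior scale = max = 25.00.
Posterior shape = 2.2 + 4 = 6.2.
E[θ|data] = k·x_m/(k−1) = 6.2·25.00/5.2 = 29.8077.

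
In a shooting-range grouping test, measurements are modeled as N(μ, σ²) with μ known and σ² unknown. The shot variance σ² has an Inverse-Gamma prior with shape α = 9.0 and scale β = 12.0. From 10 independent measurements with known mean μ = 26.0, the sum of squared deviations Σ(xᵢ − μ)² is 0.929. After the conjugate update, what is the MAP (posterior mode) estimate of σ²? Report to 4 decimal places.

0.8310

With known mean μ and an Inverse-Gamma(α, β) prior on σ², the Normal likelihood is conjugate: posterior is Inv-Gamma(α + n/2, β + Σ(xᵢ−μ)²/2).
Posterior: Inv-Gamma(9.0 + 10/2, 12.0 + 0.929/2) = Inv-Gamma(14.00, 12.4645).
Mode = β/(α+1) = 12.4645/15.00 = 0.8310.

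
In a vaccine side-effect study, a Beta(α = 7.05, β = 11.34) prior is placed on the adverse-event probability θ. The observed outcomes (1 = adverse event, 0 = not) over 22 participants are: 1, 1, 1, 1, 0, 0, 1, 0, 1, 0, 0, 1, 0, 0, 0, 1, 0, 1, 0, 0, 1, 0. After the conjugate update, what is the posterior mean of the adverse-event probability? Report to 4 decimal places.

0.4221

The Beta prior is conjugate to a Binomial/Bernoulli likelihood; the update adds successes to α and failures to β.
Posterior: Beta(α+k, β+n−k) = Beta(7.05+10, 11.34+12) = Beta(17.05, 23.34).
Posterior mean = α/(α+β) = 17.05/40.39 = 0.4221.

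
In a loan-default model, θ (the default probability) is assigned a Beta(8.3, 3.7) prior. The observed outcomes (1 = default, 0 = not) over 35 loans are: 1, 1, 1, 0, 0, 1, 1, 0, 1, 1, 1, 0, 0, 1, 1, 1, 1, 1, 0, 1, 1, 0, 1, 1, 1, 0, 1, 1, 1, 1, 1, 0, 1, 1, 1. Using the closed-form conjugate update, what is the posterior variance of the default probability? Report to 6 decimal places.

The Beta prior is conjugate to a Binomial/Bernoulli likelihood; the update adds successes to α and failures to β.
Posterior: Beta(α+k, β+n−k) = Beta(8.3+26, 3.7+9) = Beta(34.3, 12.7).
Var = αβ/((α+β)²(α+β+1)) = 34.3·12.7/(47.0²·48.0) = 0.004108.

0.004108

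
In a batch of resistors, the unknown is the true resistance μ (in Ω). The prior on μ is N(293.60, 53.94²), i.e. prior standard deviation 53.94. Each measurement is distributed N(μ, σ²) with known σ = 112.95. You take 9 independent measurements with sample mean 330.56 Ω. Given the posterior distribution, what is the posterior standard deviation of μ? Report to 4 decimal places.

30.8731

For Normal data with known variance σ², a Normal(μ₀, σ₀²) prior on μ is conjugate. Posterior precision = 1/σ₀² + n/σ²; posterior mean is the precision-weighted average of μ₀ and x̄.
σ₀² = 53.94² = 2909.5236, σ² = 112.95² = 12757.7025; σ² + n·σ₀² = 12757.7025 + 9·2909.5236 = 38943.4149.
Posterior precision = 1/σ₀² + n/σ² = 1/2909.5236 + 9/12757.7025 = (σ² + n·σ₀²)/(σ₀²σ²) = 38943.4149/(2909.5236·12757.7025); posterior variance σₙ² = σ₀²σ²/(σ² + n·σ₀²) = 2909.5236·12757.7025/38943.4149 = 953.147961.
Posterior SD = √σₙ² = √(2909.5236·12757.7025/38943.4149) = 30.8731.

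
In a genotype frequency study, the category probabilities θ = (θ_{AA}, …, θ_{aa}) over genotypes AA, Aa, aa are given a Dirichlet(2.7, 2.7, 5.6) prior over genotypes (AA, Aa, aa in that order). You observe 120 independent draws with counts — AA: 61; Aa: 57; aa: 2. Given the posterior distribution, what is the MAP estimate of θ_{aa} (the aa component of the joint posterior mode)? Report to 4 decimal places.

The Dirichlet prior is conjugate to the Multinomial likelihood: each posterior αⱼ = prior αⱼ + observed count nⱼ.
Posterior concentration: (63.7, 59.7, 7.6), total = 131.0.
Joint mode component: (α_{aa}−1)/(Σα−K) = 6.6/128.0 = 0.0516.

0.0516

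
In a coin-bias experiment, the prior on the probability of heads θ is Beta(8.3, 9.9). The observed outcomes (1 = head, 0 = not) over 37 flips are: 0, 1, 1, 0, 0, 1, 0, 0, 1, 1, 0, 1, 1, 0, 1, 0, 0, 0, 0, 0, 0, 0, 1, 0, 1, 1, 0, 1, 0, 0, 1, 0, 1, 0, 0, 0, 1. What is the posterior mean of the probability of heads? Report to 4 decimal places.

0.4221

The Beta prior is conjugate to a Binomial/Bernoulli likelihood; the update adds successes to α and failures to β.
Posterior: Beta(α+k, β+n−k) = Beta(8.3+15, 9.9+22) = Beta(23.3, 31.9).
Posterior mean = α/(α+β) = 23.3/55.2 = 0.4221.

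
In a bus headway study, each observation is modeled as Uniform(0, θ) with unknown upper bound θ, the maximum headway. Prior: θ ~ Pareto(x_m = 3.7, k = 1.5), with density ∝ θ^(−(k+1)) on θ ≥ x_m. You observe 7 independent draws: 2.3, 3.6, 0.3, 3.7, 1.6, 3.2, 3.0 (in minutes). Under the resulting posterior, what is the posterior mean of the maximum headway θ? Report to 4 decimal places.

4.1933

A Pareto(scale x_m, shape k) prior on the upper bound θ of Uniform(0, θ) is conjugate: posterior is Pareto(max(x_m, max xᵢ), k + n).
Sample maximum = 3.7; prior scale x_m = 3.7 → posterior scale = max = 3.7.
Posterior shape = 1.5 + 7 = 8.5.
E[θ|data] = k·x_m/(k−1) = 8.5·3.7/7.5 = 4.1933.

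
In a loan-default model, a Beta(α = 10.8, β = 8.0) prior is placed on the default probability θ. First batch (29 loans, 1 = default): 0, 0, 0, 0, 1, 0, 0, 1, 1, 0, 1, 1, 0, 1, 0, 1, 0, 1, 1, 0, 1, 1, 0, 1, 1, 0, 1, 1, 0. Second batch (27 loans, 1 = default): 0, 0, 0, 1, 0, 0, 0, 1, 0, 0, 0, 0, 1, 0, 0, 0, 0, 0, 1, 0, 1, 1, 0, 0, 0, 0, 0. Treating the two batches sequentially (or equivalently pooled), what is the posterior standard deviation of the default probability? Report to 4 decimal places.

The Beta prior is conjugate to a Binomial/Bernoulli likelihood; the update adds successes to α and failures to β.
After batch 1: Beta(10.8+15, 8.0+14) = Beta(25.8, 22.0).
After batch 2: Beta(25.8+6, 22.0+21) = Beta(31.8, 43.0).
Var = αβ/((α+β)²(α+β+1)) = 31.8·43.0/(74.8²·75.8) = 0.00322421; SD = √0.00322421 = 0.0568.

0.0568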